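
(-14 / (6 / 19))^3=-2352637 / 27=-87134.70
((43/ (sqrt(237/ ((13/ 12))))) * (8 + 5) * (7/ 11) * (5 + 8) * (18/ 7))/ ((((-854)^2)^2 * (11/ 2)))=21801 * sqrt(1027)/ 2542224786237752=0.00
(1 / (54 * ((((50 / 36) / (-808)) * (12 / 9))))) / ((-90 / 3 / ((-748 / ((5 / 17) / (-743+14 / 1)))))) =312088788 / 625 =499342.06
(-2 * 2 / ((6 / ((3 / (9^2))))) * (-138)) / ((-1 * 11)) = -92 / 297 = -0.31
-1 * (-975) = 975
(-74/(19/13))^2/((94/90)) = 2454.47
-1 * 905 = -905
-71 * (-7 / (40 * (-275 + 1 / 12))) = -1491 / 32990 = -0.05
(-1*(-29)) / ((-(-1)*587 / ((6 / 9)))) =0.03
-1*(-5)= 5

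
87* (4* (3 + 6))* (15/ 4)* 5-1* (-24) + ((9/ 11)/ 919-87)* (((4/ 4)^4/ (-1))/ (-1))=593014167/ 10109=58662.00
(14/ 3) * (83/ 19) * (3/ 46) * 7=4067/ 437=9.31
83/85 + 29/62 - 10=-8.56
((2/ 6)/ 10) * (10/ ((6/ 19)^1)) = 19/ 18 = 1.06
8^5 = 32768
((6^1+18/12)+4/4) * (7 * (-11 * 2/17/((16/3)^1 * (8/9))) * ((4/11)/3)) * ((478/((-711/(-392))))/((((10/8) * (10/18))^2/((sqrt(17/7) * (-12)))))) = 91064736 * sqrt(119)/49375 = 20119.47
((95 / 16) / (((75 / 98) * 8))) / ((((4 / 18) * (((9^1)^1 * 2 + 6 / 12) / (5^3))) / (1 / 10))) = 13965 / 4736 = 2.95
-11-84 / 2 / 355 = -3947 / 355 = -11.12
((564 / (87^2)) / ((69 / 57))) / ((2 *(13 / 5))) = 8930 / 754377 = 0.01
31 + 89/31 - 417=-11877/31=-383.13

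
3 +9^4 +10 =6574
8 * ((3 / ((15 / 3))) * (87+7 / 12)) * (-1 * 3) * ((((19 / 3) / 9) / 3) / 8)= -36.98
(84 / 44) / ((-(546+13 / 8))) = -168 / 48191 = -0.00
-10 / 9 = -1.11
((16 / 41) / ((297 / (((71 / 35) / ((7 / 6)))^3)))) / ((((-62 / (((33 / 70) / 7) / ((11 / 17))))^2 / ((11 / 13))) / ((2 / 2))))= 7447412088 / 452148420987615625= 0.00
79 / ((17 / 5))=395 / 17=23.24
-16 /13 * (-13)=16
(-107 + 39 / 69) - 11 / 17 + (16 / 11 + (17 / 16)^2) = -115058579 / 1101056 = -104.50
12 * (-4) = -48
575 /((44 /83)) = 47725 /44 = 1084.66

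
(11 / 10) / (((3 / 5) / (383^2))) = 1613579 / 6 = 268929.83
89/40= 2.22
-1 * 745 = -745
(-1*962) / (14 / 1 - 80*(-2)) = -481 / 87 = -5.53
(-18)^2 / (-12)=-27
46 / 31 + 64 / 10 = 1222 / 155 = 7.88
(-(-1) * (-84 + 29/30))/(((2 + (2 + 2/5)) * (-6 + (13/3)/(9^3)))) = 1815939/576796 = 3.15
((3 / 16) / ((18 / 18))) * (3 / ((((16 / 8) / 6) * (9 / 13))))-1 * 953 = -950.56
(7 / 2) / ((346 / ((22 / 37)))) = 77 / 12802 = 0.01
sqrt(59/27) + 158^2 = sqrt(177)/9 + 24964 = 24965.48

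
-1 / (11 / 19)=-19 / 11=-1.73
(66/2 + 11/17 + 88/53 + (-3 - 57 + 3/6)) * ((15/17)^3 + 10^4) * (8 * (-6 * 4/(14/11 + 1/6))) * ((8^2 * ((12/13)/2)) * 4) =4169170527768576000/1093373411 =3813125951.14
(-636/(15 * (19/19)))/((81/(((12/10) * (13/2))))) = -2756/675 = -4.08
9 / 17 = 0.53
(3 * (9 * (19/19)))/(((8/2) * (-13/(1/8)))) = -27/416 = -0.06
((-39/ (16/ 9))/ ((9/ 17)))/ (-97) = 663/ 1552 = 0.43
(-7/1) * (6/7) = -6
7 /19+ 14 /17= 385 /323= 1.19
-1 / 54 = -0.02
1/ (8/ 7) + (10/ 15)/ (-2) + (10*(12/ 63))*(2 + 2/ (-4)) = 571/ 168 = 3.40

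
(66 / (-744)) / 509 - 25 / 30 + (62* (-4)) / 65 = -57216799 / 12307620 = -4.65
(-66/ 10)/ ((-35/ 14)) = 66/ 25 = 2.64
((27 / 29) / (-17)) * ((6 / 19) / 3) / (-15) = 18 / 46835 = 0.00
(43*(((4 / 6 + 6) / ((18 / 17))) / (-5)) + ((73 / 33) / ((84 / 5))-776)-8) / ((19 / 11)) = -6968945 / 14364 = -485.17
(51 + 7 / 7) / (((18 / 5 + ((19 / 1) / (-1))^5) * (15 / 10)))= -520 / 37141431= -0.00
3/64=0.05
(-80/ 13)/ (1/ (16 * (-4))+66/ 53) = -271360/ 54223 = -5.00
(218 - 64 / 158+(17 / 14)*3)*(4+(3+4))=2691579 / 1106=2433.62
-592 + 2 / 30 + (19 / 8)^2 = -562841 / 960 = -586.29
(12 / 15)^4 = 256 / 625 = 0.41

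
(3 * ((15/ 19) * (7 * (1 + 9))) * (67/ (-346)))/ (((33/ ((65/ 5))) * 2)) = -457275/ 72314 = -6.32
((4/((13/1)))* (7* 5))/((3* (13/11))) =1540/507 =3.04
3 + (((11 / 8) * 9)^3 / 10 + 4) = 196.51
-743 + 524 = -219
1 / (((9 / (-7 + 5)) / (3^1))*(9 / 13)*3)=-0.32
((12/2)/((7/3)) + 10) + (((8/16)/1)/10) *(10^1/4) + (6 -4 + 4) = 1047/56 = 18.70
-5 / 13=-0.38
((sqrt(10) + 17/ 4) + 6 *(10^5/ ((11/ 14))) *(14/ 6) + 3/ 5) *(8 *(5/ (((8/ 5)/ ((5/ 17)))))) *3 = 375 *sqrt(10)/ 17 + 29400080025/ 748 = 39304989.58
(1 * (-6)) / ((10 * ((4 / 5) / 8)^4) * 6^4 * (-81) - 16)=375 / 7561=0.05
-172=-172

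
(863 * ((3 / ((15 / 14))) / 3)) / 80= 10.07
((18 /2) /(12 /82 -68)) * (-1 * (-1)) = -369 /2782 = -0.13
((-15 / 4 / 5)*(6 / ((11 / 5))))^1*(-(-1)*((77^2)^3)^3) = -18519228320212805022989050000000000.00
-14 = -14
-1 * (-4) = 4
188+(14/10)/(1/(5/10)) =1887/10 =188.70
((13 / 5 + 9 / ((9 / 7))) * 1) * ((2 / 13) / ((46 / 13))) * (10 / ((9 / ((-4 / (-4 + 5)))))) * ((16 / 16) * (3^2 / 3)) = -128 / 23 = -5.57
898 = 898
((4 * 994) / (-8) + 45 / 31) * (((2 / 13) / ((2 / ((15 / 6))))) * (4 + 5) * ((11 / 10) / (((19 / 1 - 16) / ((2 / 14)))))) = -253473 / 5642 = -44.93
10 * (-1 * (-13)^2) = -1690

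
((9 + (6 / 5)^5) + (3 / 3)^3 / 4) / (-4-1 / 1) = -146729 / 62500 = -2.35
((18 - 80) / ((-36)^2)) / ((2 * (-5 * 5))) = 31 / 32400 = 0.00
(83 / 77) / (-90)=-83 / 6930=-0.01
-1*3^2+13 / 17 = -140 / 17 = -8.24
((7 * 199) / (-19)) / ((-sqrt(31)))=13.17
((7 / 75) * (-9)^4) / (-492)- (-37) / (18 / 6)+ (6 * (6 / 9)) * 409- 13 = 20099291 / 12300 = 1634.09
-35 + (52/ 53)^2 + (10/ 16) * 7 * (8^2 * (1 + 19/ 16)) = 3249803/ 5618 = 578.46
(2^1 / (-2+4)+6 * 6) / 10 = 37 / 10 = 3.70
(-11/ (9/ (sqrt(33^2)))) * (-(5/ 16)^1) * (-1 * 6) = -605/ 8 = -75.62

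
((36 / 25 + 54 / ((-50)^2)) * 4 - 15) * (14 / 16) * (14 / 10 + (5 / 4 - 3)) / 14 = 40047 / 200000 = 0.20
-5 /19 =-0.26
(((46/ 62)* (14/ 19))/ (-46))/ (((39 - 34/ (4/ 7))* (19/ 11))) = 154/ 458831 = 0.00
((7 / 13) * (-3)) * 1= -21 / 13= -1.62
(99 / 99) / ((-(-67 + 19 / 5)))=5 / 316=0.02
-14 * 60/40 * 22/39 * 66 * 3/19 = -30492/247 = -123.45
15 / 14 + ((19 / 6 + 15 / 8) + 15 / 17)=19979 / 2856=7.00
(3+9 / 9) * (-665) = -2660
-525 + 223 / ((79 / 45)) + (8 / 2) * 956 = 270656 / 79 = 3426.03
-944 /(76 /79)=-18644 /19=-981.26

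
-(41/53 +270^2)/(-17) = 3863741/901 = 4288.28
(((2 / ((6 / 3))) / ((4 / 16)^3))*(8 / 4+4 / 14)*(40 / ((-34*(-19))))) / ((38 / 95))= 51200 / 2261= 22.64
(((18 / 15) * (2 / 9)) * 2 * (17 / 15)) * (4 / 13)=544 / 2925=0.19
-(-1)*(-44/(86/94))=-2068/43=-48.09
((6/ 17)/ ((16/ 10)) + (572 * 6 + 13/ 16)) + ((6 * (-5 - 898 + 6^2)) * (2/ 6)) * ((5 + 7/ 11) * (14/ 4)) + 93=-91797725/ 2992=-30681.06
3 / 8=0.38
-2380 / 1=-2380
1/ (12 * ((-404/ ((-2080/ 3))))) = 130/ 909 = 0.14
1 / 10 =0.10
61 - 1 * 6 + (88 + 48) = 191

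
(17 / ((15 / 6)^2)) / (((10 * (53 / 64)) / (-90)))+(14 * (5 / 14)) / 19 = -737567 / 25175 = -29.30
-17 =-17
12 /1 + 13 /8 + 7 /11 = 1255 /88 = 14.26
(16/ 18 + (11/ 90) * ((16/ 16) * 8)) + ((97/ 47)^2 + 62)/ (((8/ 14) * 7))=2442913/ 132540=18.43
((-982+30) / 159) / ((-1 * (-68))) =-14 / 159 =-0.09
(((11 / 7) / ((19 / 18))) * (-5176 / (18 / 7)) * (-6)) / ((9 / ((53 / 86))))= 3017608 / 2451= 1231.17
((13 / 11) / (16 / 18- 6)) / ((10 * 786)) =-39 / 1325720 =-0.00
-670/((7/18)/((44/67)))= -7920/7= -1131.43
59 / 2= 29.50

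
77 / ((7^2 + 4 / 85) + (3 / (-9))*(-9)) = 1.48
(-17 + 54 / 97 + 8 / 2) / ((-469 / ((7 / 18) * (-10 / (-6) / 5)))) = 1207 / 350946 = 0.00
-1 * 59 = -59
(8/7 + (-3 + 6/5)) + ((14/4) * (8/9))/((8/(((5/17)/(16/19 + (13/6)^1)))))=-7736/12495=-0.62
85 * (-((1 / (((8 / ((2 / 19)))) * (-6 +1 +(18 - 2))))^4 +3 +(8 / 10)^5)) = -86350649661202053 / 305284761760000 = -282.85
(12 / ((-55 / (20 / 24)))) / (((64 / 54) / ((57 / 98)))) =-1539 / 17248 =-0.09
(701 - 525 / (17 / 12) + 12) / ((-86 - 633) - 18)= -5821 / 12529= -0.46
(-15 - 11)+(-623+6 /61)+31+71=-33361 /61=-546.90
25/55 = 0.45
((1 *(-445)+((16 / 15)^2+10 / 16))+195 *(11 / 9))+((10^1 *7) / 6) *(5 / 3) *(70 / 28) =-281327 / 1800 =-156.29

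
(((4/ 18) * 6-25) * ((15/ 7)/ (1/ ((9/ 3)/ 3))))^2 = 126025/ 49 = 2571.94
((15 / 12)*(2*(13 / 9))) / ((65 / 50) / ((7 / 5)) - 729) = -455 / 91737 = -0.00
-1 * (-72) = 72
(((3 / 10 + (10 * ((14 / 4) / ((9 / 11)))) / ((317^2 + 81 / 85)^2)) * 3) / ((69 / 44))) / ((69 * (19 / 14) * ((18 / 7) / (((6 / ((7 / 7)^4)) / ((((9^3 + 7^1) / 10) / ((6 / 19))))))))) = 0.00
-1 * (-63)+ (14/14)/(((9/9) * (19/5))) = 1202/19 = 63.26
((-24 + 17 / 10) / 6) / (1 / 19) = -4237 / 60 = -70.62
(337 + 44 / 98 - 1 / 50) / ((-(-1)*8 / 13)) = 10747113 / 19600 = 548.32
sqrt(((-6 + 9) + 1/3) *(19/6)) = sqrt(95)/3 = 3.25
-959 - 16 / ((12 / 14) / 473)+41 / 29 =-851462 / 87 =-9786.92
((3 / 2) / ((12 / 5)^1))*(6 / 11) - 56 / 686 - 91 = -195637 / 2156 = -90.74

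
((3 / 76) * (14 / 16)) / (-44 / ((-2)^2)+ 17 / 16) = -7 / 2014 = -0.00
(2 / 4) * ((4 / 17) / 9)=2 / 153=0.01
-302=-302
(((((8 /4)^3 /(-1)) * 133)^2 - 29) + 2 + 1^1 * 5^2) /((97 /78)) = 88303332 /97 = 910343.63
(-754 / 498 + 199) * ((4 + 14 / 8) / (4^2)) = 565501 / 7968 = 70.97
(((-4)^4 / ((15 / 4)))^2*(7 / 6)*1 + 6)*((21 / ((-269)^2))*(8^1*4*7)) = 5760935488 / 16281225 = 353.84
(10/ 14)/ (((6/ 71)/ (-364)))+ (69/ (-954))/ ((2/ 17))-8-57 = -1998491/ 636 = -3142.28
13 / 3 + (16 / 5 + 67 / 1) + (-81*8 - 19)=-8887 / 15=-592.47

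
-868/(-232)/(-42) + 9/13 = 2729/4524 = 0.60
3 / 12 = 1 / 4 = 0.25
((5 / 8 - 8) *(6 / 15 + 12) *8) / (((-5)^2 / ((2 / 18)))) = -3658 / 1125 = -3.25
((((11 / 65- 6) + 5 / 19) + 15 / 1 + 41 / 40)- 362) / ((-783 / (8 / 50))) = 1157747 / 16116750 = 0.07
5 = 5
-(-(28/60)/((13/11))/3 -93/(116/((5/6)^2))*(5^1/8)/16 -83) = 2889107369/34744320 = 83.15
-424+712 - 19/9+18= 2735/9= 303.89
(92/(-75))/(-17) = 92/1275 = 0.07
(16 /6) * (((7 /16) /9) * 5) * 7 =245 /54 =4.54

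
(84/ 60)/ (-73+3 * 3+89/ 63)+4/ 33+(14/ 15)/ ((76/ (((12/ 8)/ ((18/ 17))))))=34485379/ 296671320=0.12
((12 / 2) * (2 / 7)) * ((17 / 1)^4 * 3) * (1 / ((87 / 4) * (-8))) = -501126 / 203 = -2468.60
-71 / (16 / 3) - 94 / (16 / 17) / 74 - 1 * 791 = -59619 / 74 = -805.66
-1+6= 5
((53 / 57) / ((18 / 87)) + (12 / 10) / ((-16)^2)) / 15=492353 / 1641600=0.30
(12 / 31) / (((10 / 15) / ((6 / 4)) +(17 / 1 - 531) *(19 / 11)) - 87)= -0.00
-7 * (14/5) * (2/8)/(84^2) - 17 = -24481/1440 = -17.00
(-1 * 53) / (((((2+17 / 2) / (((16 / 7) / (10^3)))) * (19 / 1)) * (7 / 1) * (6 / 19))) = -106 / 385875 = -0.00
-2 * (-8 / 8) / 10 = 1 / 5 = 0.20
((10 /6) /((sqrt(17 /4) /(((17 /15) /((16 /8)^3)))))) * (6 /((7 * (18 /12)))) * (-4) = -4 * sqrt(17) /63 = -0.26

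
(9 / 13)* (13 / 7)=9 / 7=1.29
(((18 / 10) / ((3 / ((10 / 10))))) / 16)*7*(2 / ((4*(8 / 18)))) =189 / 640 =0.30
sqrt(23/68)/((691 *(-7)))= -sqrt(391)/164458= -0.00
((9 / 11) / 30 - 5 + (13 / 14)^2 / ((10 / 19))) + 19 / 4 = 30519 / 21560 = 1.42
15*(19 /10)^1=28.50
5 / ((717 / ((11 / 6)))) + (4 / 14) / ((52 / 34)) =0.20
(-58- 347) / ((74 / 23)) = -9315 / 74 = -125.88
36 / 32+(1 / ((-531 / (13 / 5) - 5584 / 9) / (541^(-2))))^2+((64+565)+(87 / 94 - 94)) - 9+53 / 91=14424811066291764819615455169 / 27287007137955811699269544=528.63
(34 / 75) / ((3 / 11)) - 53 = -11551 / 225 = -51.34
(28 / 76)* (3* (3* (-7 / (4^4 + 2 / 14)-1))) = -116046 / 34067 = -3.41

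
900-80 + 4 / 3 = 2464 / 3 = 821.33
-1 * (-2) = 2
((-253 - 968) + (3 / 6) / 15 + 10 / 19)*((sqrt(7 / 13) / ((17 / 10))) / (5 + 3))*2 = -131.70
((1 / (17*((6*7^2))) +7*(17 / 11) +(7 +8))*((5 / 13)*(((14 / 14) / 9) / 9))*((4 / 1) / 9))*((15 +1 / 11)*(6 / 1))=4712550760 / 955215261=4.93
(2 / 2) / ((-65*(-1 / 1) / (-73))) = -73 / 65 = -1.12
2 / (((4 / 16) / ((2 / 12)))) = 4 / 3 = 1.33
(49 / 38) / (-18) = -49 / 684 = -0.07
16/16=1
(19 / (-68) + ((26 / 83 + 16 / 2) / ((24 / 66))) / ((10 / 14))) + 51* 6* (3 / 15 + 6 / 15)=6076517 / 28220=215.33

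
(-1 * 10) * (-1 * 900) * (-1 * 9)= -81000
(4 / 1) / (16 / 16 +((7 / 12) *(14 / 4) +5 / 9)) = 288 / 259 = 1.11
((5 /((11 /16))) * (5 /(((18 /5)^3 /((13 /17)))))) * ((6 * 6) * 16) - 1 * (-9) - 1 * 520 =-2540117 /15147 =-167.70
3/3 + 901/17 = 54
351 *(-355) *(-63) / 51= 2616705 / 17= 153923.82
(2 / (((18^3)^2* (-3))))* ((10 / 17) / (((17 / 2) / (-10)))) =25 / 1843037388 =0.00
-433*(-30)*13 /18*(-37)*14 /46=-7289555 /69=-105645.72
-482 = -482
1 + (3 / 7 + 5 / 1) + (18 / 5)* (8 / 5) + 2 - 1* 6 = 8.19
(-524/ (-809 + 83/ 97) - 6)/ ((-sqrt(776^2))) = 0.01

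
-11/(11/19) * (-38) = 722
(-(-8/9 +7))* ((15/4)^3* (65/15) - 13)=-758615/576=-1317.04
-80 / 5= -16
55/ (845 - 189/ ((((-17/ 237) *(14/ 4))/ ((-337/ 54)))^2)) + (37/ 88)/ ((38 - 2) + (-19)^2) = 0.00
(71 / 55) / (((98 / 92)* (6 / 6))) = 3266 / 2695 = 1.21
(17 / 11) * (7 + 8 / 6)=425 / 33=12.88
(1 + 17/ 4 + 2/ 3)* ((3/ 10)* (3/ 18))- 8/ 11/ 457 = 354997/ 1206480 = 0.29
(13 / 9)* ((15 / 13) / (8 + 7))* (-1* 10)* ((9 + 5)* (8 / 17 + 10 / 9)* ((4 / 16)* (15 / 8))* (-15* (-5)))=-529375 / 612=-864.99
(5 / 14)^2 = 25 / 196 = 0.13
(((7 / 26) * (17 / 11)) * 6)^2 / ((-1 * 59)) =-0.11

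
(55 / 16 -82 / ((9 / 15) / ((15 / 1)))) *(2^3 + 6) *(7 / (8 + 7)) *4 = -106967 / 2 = -53483.50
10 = 10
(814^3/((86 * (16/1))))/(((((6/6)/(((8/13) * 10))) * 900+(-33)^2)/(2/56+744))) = 1404543006119/5948964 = 236098.76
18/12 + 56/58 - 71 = -3975/58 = -68.53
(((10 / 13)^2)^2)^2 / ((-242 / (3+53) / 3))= -8400000000 / 98703417241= -0.09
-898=-898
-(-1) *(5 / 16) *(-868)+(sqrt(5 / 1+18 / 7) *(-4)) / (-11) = -1085 / 4+4 *sqrt(371) / 77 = -270.25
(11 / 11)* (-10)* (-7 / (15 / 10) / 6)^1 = 70 / 9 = 7.78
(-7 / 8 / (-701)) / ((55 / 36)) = 0.00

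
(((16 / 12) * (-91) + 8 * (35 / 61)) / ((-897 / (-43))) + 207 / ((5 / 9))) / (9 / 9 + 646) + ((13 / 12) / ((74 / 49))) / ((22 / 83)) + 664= 2307470390223761 / 3458057494320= 667.27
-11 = -11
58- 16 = 42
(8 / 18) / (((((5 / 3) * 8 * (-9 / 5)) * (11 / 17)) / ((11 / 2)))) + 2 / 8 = 5 / 54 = 0.09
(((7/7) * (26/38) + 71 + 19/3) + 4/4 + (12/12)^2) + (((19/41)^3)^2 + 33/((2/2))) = 30602853135739/270755941737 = 113.03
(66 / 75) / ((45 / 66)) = 484 / 375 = 1.29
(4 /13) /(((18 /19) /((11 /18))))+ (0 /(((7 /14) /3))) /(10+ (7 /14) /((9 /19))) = 209 /1053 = 0.20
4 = 4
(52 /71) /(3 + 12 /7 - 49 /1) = -182 /11005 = -0.02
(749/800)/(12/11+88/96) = 24717/53000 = 0.47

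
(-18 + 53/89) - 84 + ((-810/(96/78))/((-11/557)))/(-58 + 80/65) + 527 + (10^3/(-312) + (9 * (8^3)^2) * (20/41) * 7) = 201775704886577/25046736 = 8055968.05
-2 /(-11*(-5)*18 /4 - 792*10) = 4 /15345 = 0.00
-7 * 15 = -105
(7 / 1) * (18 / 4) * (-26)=-819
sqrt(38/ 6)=sqrt(57)/ 3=2.52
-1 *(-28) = 28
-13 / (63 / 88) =-1144 / 63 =-18.16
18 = 18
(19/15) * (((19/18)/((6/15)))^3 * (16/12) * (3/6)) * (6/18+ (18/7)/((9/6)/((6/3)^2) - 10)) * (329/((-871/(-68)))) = 278538331325/10560638088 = 26.38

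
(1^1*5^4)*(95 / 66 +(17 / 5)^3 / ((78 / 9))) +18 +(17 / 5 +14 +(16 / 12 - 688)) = 2204186 / 715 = 3082.78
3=3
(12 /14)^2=0.73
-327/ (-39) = 109/ 13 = 8.38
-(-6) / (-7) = -6 / 7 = -0.86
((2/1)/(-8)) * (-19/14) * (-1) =-0.34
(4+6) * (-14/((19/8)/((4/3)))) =-4480/57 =-78.60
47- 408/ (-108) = 457/ 9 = 50.78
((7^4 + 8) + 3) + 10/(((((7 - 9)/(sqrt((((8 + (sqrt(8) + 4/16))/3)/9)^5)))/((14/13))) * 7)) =-5 * sqrt(3) * (8 * sqrt(2) + 33)^(5/2)/1364688 + 2412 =2411.92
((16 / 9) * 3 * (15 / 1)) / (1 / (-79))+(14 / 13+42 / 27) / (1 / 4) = -738208 / 117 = -6309.47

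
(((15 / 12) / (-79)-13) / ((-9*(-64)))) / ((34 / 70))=-15995 / 343808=-0.05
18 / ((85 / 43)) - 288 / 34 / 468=10042 / 1105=9.09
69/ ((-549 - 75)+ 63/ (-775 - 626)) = -0.11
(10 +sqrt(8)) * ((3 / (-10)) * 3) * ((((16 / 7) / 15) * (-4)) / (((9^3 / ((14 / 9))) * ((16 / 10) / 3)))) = 0.03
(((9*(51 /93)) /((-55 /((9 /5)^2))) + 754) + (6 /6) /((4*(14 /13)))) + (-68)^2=12837146117 /2387000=5377.94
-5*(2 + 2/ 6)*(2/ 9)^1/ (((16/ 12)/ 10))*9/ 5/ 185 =-7/ 37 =-0.19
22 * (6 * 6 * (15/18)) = 660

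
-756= -756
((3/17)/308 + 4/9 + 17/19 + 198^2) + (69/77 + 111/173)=6073011547265/154896588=39206.88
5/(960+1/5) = 25/4801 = 0.01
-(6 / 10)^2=-9 / 25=-0.36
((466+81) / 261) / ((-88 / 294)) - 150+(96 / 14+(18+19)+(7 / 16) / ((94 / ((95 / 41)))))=-46734159365 / 413087136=-113.13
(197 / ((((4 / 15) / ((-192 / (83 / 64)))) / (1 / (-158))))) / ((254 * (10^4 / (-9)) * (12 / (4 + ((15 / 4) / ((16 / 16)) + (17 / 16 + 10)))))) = -1601019 / 416369500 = -0.00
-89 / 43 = -2.07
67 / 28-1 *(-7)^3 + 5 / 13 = 125863 / 364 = 345.78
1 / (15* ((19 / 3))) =1 / 95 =0.01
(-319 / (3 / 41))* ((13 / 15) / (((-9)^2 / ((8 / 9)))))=-1360216 / 32805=-41.46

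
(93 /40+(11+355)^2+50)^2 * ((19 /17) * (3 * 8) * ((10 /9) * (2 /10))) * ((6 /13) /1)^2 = 1637790682640673 /71825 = 22802515595.41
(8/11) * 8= 5.82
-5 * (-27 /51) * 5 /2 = 225 /34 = 6.62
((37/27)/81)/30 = 37/65610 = 0.00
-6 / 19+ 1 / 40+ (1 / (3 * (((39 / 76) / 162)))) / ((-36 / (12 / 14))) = -193391 / 69160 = -2.80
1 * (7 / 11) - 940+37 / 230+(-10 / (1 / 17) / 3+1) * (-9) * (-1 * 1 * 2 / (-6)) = -1953673 / 2530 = -772.20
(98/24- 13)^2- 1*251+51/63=-172049/1008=-170.68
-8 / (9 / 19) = -16.89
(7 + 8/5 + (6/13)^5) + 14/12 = 109022129/11138790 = 9.79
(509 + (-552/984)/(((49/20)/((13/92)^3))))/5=8655114599/85020880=101.80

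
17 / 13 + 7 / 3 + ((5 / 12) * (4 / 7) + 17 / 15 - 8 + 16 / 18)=-8594 / 4095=-2.10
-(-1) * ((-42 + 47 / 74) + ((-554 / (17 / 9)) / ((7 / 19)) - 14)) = -7497859 / 8806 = -851.45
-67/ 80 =-0.84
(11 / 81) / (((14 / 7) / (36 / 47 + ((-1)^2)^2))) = 913 / 7614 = 0.12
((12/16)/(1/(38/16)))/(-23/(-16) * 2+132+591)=57/23228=0.00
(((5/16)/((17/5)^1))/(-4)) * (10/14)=-125/7616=-0.02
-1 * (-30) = 30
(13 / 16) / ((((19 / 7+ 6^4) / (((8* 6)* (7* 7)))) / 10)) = 133770 / 9091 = 14.71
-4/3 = -1.33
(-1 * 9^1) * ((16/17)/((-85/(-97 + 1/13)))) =-36288/3757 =-9.66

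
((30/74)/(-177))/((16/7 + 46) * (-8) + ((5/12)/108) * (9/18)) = 0.00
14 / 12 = 7 / 6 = 1.17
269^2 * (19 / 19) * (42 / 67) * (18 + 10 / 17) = 960375192 / 1139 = 843174.01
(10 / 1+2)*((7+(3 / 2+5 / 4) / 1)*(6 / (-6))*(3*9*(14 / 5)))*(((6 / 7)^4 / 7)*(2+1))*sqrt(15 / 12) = -12282192*sqrt(5) / 12005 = -2287.70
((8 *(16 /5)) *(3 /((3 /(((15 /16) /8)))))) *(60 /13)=180 /13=13.85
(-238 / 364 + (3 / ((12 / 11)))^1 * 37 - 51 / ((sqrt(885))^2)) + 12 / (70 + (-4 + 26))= 101.17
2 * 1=2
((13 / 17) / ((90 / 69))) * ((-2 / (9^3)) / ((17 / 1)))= -299 / 3160215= -0.00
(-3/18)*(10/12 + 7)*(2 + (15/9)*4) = -11.31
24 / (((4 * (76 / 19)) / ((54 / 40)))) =81 / 40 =2.02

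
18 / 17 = 1.06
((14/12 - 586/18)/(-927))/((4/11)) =6215/66744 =0.09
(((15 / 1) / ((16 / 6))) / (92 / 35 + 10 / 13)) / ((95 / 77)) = 315315 / 234992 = 1.34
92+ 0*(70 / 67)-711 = -619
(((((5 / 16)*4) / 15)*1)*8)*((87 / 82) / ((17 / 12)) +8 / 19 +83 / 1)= 2229326 / 39729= 56.11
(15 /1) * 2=30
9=9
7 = 7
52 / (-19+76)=52 / 57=0.91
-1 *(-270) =270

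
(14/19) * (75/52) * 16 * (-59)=-247800/247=-1003.24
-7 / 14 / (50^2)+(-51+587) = 2679999 / 5000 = 536.00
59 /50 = 1.18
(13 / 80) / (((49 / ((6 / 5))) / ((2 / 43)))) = 0.00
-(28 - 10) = -18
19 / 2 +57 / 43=931 / 86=10.83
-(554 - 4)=-550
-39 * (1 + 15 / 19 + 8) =-7254 / 19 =-381.79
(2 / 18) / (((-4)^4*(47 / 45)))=5 / 12032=0.00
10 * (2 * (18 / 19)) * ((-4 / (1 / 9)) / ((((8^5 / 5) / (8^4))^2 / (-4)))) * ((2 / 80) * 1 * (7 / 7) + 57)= 4619025 / 76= 60776.64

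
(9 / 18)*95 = 95 / 2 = 47.50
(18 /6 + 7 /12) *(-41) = -1763 /12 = -146.92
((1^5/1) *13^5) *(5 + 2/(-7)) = 12252669/7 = 1750381.29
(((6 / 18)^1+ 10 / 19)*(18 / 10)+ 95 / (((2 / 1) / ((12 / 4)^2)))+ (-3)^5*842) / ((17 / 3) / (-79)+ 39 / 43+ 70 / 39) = -5139495290943 / 66204740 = -77630.32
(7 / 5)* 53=371 / 5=74.20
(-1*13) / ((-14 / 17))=15.79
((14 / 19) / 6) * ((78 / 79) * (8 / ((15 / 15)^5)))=0.97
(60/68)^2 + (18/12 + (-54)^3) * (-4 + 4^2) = -546079725/289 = -1889549.22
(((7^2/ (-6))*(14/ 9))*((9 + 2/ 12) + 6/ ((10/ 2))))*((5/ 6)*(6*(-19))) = 12511.03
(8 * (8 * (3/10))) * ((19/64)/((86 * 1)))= 57/860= 0.07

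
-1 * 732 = -732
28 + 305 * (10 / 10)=333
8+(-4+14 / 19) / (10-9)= 90 / 19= 4.74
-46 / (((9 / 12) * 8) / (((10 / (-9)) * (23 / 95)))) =1058 / 513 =2.06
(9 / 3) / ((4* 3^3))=1 / 36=0.03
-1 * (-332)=332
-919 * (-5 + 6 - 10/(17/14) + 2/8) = 436525/68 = 6419.49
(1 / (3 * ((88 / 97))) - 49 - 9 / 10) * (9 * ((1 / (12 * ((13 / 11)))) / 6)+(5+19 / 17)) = -719409149 / 2333760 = -308.26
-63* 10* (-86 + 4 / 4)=53550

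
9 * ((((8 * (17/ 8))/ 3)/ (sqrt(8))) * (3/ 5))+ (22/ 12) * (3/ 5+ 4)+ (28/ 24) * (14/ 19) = 5297/ 570+ 153 * sqrt(2)/ 20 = 20.11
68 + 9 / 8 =553 / 8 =69.12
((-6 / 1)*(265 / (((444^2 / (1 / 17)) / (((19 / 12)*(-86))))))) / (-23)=-216505 / 77080176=-0.00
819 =819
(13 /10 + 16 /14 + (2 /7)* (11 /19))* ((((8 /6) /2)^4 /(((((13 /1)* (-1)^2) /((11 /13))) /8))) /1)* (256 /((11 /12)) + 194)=60832384 /479115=126.97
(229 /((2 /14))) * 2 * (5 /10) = 1603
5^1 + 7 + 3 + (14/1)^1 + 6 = 35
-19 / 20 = -0.95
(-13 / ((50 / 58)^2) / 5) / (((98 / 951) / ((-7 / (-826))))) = -10397283 / 36137500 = -0.29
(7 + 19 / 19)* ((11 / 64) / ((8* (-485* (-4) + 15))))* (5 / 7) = 11 / 175168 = 0.00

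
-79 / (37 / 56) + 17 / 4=-115.32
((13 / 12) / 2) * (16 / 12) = 13 / 18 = 0.72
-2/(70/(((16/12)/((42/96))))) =-64/735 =-0.09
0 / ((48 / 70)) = 0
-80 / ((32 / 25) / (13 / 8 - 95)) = 93375 / 16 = 5835.94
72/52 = 18/13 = 1.38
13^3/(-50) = -2197/50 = -43.94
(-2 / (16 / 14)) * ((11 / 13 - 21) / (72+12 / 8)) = 131 / 273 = 0.48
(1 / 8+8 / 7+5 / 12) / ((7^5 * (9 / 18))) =0.00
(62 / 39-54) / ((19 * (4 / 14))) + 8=-1226 / 741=-1.65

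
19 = 19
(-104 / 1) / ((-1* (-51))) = -104 / 51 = -2.04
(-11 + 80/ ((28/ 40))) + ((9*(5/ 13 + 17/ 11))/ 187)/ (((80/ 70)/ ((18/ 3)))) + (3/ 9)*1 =58462277/ 561561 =104.11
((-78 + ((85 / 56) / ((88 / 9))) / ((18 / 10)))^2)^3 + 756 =3204122509161155129328167845785265 / 14322676899787785109504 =223709752833.19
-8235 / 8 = -1029.38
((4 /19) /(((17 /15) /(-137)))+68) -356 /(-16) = 83723 /1292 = 64.80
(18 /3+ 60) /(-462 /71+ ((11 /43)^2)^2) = -1456409226 /143495141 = -10.15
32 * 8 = 256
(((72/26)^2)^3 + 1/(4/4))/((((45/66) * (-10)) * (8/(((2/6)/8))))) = -4799540119/13901209920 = -0.35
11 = 11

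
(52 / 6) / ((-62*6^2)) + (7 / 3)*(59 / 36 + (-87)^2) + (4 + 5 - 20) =29552495 / 1674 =17653.82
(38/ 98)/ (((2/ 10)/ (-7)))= -95/ 7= -13.57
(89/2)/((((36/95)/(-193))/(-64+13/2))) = 187658725/144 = 1303185.59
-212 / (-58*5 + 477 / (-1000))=212000 / 290477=0.73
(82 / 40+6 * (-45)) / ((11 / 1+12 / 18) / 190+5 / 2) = -305463 / 2920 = -104.61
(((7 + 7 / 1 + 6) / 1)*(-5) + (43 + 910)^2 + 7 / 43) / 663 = 2296982 / 1677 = 1369.70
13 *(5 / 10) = 13 / 2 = 6.50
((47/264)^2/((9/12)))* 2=2209/26136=0.08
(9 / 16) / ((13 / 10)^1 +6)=45 / 584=0.08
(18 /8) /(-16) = -9 /64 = -0.14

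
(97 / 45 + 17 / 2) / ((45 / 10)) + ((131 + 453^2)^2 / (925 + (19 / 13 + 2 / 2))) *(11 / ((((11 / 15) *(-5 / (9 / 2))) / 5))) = -4994913925410779 / 1627695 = -3068703857.55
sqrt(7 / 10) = sqrt(70) / 10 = 0.84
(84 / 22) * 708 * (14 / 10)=208152 / 55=3784.58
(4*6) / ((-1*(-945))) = 8 / 315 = 0.03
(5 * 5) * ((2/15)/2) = 5/3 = 1.67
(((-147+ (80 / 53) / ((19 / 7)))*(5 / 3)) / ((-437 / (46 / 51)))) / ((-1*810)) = -147469 / 237115269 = -0.00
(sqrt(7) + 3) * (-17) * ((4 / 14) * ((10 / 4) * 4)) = -1020 / 7 - 340 * sqrt(7) / 7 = -274.22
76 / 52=19 / 13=1.46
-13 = -13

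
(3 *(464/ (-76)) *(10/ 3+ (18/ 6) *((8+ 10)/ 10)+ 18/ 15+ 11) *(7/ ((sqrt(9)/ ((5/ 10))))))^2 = 16252170256/ 81225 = 200088.28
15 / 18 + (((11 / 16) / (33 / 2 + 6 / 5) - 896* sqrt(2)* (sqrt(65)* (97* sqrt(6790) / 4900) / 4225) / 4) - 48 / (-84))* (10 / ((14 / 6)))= 119645 / 34692 - 9312* sqrt(8827) / 207025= -0.78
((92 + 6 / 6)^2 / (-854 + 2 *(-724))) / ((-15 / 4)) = 5766 / 5755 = 1.00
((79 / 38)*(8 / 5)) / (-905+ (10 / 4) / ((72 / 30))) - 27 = -55655259 / 2061025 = -27.00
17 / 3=5.67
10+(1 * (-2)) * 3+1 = 5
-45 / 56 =-0.80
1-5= -4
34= 34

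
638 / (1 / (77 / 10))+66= 24893 / 5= 4978.60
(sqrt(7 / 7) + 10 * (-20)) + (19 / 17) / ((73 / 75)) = -245534 / 1241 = -197.85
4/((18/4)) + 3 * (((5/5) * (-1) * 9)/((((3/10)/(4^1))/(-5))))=16208/9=1800.89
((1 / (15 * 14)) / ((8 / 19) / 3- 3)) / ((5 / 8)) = -76 / 28525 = -0.00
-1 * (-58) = 58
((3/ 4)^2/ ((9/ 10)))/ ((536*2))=5/ 8576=0.00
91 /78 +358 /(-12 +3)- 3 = -749 /18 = -41.61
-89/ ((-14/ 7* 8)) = 89/ 16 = 5.56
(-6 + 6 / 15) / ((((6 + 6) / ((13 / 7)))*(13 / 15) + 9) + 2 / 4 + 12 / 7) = -392 / 1177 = -0.33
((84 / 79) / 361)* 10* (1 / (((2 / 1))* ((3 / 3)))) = 420 / 28519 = 0.01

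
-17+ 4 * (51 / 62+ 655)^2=1653300584 / 961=1720396.03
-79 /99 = -0.80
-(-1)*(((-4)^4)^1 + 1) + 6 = 263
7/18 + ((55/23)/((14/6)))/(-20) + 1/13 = 31237/75348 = 0.41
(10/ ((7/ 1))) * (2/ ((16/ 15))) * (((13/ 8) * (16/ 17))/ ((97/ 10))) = 4875/ 11543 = 0.42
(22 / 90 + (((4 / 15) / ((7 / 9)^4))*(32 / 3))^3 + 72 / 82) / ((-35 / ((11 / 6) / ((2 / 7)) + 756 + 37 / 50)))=-10263.81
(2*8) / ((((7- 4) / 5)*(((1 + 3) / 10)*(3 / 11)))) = 2200 / 9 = 244.44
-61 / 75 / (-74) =61 / 5550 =0.01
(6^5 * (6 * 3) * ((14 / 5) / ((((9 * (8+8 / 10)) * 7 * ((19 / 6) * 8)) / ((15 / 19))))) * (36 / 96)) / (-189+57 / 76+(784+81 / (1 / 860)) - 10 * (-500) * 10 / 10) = 4860 / 44272679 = 0.00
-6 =-6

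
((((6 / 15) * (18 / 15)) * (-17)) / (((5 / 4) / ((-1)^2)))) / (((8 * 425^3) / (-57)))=342 / 564453125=0.00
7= 7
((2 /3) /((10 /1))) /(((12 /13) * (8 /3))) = 0.03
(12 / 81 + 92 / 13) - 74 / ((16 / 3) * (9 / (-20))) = 26717 / 702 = 38.06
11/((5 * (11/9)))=9/5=1.80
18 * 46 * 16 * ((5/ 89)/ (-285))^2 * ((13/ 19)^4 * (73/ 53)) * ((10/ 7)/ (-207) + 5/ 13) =73031092160/ 1244279763735939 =0.00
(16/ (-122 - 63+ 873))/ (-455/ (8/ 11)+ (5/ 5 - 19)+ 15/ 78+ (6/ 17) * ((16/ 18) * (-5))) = -5304/ 147106741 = -0.00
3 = 3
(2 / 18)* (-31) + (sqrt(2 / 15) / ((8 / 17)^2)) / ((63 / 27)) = -31 / 9 + 289* sqrt(30) / 2240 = -2.74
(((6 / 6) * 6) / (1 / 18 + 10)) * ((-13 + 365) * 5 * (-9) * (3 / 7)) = -5132160 / 1267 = -4050.64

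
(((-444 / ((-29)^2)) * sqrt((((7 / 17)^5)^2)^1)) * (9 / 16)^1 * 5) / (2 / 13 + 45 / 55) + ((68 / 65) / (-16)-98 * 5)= -10574718292268203 / 21577382247590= -490.08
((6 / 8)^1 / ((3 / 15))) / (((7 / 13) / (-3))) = -585 / 28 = -20.89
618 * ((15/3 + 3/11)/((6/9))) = 4887.82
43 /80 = 0.54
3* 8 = 24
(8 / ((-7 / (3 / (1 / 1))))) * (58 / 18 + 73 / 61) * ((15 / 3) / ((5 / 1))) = -19408 / 1281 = -15.15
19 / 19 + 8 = 9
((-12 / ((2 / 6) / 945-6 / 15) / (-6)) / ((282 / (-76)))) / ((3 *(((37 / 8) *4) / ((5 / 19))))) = 12600 / 1970287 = 0.01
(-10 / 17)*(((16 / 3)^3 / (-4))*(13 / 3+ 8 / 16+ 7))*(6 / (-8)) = -90880 / 459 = -198.00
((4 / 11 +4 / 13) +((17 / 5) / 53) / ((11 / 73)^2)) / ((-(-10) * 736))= 1457549 / 3067979200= 0.00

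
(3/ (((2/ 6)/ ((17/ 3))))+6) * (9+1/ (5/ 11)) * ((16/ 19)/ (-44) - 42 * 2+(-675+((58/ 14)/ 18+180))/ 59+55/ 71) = -40432152436/ 691185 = -58496.86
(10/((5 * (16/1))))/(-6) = -1/48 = -0.02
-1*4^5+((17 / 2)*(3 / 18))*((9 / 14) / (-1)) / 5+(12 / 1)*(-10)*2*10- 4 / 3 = -3425.52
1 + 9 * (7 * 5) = 316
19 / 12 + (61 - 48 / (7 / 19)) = -5687 / 84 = -67.70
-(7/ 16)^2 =-49/ 256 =-0.19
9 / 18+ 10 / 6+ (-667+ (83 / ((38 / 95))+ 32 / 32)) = -1369 / 3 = -456.33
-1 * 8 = -8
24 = 24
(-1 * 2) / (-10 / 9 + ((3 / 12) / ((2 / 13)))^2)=-1152 / 881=-1.31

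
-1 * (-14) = 14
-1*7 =-7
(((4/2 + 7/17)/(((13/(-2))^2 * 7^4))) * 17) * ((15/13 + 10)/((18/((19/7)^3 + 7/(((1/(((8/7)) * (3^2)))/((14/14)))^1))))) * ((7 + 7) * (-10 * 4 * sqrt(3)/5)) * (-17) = 75.98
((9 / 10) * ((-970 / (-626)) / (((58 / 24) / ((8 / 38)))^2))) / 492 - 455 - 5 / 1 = -1792211267372 / 3896111633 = -460.00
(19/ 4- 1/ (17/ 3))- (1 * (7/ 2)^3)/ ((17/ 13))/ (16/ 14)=-26237/ 1088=-24.11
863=863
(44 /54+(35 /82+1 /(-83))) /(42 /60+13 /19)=21465535 /24164703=0.89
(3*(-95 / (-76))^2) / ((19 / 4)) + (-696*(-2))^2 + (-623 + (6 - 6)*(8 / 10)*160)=147215191 / 76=1937041.99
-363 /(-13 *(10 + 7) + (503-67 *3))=-121 /27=-4.48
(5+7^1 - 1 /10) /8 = 119 /80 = 1.49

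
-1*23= -23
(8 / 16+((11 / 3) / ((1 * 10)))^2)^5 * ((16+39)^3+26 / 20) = 100988518960559215313 / 5904900000000000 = 17102.49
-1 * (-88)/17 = 88/17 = 5.18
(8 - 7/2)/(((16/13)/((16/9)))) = 13/2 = 6.50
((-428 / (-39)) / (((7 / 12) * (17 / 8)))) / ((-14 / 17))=-6848 / 637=-10.75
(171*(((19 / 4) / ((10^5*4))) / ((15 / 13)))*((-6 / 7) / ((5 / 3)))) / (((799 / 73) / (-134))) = 619743501 / 55930000000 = 0.01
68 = 68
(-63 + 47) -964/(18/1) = -69.56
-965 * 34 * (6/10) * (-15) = 295290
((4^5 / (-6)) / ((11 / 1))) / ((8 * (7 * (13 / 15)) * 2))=-160 / 1001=-0.16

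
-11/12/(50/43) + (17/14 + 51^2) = 2601.43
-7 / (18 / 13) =-91 / 18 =-5.06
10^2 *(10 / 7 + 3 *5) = 11500 / 7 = 1642.86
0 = 0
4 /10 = 2 /5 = 0.40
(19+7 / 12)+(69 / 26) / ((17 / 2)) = 52763 / 2652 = 19.90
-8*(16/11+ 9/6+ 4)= -612/11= -55.64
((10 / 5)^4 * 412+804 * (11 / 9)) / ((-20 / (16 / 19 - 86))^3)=158313063571 / 270750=584720.46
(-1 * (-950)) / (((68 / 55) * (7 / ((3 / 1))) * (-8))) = -78375 / 1904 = -41.16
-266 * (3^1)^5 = -64638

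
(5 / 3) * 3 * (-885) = -4425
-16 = -16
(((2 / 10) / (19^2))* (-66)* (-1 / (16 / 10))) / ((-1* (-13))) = 33 / 18772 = 0.00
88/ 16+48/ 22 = 169/ 22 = 7.68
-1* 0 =0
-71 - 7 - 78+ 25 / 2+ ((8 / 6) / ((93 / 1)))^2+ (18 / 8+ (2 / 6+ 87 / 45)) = -216371713 / 1556820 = -138.98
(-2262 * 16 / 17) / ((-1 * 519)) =12064 / 2941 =4.10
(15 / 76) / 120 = 0.00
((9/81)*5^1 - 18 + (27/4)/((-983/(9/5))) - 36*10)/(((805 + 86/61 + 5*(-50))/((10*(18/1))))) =-4074019627/33364003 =-122.11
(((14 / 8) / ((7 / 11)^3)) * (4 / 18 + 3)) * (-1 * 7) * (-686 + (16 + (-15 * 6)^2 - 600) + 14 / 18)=-2372950723 / 2268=-1046274.57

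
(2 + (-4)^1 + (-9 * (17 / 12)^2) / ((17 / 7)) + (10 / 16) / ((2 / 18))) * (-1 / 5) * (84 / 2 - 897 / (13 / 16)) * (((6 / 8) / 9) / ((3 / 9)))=-32391 / 160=-202.44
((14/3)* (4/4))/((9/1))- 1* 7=-175/27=-6.48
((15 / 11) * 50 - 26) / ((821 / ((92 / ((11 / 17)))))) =725696 / 99341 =7.31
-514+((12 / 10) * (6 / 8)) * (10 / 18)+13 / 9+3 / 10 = -23029 / 45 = -511.76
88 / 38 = 44 / 19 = 2.32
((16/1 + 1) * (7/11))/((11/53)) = 52.12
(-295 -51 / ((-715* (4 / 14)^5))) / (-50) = 5892443 / 1144000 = 5.15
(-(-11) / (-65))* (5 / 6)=-0.14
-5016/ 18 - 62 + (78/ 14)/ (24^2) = -457843/ 1344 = -340.66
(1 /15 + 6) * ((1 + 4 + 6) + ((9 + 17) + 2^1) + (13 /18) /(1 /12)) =13013 /45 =289.18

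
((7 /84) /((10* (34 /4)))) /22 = 1 /22440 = 0.00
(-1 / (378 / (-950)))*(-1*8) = -3800 / 189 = -20.11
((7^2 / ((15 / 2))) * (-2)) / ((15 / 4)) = -784 / 225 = -3.48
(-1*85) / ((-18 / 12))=56.67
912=912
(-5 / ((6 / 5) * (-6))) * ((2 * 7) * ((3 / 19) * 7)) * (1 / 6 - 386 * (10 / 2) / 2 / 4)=-3543925 / 1368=-2590.59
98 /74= 49 /37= 1.32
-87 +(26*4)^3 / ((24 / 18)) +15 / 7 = 5904942 / 7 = 843563.14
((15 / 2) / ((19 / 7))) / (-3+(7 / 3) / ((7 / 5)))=-315 / 152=-2.07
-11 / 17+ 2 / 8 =-27 / 68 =-0.40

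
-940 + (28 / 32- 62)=-8009 / 8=-1001.12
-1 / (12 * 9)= -1 / 108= -0.01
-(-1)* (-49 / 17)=-49 / 17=-2.88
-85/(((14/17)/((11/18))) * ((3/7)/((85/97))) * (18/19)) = -25670425/188568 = -136.13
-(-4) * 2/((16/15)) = 15/2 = 7.50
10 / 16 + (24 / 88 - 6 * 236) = -124529 / 88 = -1415.10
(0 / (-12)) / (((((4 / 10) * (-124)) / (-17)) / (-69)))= 0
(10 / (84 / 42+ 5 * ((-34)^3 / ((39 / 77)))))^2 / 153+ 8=7785193314965321 / 973149164370137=8.00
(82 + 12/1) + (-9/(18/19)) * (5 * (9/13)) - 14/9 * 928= -323491/234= -1382.44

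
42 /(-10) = -4.20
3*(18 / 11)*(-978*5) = -264060 / 11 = -24005.45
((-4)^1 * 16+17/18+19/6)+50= -89/9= -9.89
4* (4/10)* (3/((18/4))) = 16/15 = 1.07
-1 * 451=-451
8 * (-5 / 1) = -40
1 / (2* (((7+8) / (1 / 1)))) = 1 / 30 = 0.03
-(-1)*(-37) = -37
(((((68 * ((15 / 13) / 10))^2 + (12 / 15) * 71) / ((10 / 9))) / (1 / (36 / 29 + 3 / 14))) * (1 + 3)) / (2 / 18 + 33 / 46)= 31463119008 / 42026075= 748.66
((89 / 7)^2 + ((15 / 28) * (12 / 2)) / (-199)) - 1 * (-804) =18831851 / 19502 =965.64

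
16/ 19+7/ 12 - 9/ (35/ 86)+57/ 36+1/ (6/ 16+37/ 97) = -41651357/ 2342130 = -17.78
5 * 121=605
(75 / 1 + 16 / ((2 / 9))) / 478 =147 / 478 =0.31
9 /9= 1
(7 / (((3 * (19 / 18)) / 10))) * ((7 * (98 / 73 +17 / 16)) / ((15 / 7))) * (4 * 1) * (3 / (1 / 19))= 2890461 / 73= 39595.36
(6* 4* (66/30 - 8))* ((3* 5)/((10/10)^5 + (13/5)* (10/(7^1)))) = -4872/11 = -442.91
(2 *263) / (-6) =-263 / 3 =-87.67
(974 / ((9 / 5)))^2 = 23716900 / 81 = 292801.23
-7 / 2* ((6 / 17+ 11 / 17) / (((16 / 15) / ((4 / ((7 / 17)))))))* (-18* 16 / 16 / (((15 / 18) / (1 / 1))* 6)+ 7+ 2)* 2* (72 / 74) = -12393 / 37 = -334.95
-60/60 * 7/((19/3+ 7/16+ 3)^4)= -5308416/6911834503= -0.00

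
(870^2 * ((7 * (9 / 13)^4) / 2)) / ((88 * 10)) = 1738107315 / 2513368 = 691.55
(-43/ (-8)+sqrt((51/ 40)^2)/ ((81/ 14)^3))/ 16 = 38133253/ 113374080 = 0.34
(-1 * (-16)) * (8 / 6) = 64 / 3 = 21.33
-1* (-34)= 34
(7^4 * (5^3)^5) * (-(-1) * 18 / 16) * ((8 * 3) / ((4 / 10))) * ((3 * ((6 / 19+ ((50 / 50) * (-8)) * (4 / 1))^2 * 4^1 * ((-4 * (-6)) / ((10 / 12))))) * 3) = 1858377629636718750000000 / 361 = 5147860469907808171745.15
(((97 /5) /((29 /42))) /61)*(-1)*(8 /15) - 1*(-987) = 43639211 /44225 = 986.75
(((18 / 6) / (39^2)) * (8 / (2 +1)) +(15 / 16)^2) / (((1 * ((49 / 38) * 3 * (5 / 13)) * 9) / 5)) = 6541187 / 19813248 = 0.33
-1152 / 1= -1152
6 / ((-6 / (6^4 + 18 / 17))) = -22050 / 17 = -1297.06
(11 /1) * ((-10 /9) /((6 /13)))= -715 /27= -26.48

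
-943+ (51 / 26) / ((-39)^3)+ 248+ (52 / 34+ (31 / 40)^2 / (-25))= -121218231629513 / 174793320000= -693.49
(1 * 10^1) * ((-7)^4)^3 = 138412872010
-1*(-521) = 521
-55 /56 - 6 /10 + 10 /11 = -0.67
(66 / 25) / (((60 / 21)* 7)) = 33 / 250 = 0.13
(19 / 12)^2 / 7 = 361 / 1008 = 0.36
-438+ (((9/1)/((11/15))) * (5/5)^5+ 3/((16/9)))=-424.04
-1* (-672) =672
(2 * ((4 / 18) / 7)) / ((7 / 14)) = 0.13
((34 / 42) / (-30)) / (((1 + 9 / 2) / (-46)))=782 / 3465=0.23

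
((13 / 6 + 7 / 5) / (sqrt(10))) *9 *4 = 321 *sqrt(10) / 25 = 40.60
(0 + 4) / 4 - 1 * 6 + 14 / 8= -13 / 4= -3.25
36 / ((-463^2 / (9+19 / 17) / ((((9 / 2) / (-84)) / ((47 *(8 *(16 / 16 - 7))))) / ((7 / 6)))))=-1161 / 33571042876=-0.00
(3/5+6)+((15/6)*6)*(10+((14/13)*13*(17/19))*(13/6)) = 53552/95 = 563.71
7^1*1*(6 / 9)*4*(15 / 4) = 70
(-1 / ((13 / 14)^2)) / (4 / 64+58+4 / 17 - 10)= -53312 / 2220153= -0.02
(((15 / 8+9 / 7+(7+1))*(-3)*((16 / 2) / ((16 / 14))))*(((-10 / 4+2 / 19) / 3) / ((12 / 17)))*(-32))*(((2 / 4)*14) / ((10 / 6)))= -1353625 / 38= -35621.71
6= 6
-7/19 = -0.37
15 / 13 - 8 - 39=-596 / 13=-45.85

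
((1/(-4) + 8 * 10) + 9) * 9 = 3195/4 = 798.75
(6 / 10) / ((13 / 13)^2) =3 / 5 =0.60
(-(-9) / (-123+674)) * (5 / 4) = 45 / 2204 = 0.02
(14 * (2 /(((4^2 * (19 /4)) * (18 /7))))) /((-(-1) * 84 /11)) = 77 /4104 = 0.02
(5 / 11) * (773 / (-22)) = -3865 / 242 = -15.97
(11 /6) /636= 11 /3816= 0.00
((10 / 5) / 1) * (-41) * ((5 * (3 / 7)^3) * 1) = -11070 / 343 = -32.27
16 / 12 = 4 / 3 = 1.33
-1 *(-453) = 453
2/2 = 1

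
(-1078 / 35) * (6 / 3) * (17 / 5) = -5236 / 25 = -209.44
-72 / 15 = -24 / 5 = -4.80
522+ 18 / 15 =523.20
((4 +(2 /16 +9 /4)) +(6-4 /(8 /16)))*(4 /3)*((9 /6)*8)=70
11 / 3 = 3.67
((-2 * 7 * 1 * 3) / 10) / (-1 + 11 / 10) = -42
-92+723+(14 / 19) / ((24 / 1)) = 143875 / 228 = 631.03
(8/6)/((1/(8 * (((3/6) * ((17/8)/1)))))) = 34/3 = 11.33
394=394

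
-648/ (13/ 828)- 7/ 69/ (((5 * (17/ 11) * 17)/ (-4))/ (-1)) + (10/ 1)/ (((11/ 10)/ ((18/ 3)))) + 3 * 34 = -586225362634/ 14257815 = -41116.07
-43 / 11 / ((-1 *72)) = 43 / 792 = 0.05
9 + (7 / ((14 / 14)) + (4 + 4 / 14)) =142 / 7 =20.29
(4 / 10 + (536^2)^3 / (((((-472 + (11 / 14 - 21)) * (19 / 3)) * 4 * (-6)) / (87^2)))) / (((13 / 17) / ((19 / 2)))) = 4449722906586981585451 / 149305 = 29802906175861368.24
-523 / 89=-5.88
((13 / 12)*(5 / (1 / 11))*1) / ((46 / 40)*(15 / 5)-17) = -3575 / 813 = -4.40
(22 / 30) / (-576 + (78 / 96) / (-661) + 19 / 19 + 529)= -116336 / 7297635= -0.02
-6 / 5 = -1.20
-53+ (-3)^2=-44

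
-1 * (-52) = 52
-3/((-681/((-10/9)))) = -10/2043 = -0.00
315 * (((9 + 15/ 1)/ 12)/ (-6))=-105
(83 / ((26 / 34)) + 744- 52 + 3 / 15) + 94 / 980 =1020263 / 1274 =800.83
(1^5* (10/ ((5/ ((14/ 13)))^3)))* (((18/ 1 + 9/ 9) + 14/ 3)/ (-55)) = -389648/ 9062625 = -0.04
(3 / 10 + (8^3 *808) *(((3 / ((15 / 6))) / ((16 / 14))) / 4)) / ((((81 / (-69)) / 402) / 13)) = -1450329101 / 3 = -483443033.67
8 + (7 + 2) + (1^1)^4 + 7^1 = 25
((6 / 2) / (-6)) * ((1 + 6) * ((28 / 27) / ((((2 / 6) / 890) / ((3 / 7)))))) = -4153.33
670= 670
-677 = -677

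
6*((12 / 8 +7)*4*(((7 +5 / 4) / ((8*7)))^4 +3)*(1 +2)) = 1155774063897 / 629407744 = 1836.29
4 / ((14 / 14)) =4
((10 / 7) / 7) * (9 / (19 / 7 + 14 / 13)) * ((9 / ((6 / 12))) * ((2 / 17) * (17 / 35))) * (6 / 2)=8424 / 5635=1.49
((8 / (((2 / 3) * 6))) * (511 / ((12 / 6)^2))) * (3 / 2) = 1533 / 4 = 383.25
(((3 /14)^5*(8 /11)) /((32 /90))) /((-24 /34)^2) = 351135 /189314048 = 0.00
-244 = -244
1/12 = 0.08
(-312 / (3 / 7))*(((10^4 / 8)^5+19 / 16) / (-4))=555419921875000216.12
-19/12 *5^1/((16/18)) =-285/32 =-8.91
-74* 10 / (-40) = 37 / 2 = 18.50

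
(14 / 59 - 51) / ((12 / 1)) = -2995 / 708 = -4.23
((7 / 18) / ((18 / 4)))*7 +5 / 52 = 2953 / 4212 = 0.70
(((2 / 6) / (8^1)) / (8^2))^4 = 0.00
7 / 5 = 1.40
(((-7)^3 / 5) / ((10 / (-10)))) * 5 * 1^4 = 343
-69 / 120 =-23 / 40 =-0.58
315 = 315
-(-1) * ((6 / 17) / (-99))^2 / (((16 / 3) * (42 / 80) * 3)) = 10 / 6609141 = 0.00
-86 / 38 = -43 / 19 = -2.26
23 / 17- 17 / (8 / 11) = -2995 / 136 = -22.02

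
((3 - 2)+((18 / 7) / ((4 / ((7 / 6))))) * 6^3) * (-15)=-2445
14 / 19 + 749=14245 / 19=749.74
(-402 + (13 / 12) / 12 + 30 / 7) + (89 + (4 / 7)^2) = -2175347 / 7056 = -308.30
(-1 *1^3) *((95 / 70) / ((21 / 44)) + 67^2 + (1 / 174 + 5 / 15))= -12766783 / 2842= -4492.18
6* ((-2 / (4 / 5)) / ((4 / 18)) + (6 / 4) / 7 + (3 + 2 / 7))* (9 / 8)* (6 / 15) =-837 / 40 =-20.92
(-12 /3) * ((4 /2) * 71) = -568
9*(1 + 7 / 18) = 25 / 2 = 12.50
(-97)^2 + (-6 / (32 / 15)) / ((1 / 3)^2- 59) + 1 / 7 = 111705911 / 11872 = 9409.19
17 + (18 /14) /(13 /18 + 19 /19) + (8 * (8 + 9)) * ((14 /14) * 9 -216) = -6105133 /217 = -28134.25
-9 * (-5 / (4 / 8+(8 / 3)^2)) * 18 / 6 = 2430 / 137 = 17.74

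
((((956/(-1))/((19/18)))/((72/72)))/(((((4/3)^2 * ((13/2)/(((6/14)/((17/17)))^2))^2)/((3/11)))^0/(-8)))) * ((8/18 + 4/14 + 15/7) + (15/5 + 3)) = 8550464/133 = 64289.20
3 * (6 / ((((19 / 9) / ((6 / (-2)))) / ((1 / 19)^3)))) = -486 / 130321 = -0.00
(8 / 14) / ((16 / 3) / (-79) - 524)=-237 / 217357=-0.00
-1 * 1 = -1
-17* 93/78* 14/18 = -3689/234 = -15.76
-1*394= -394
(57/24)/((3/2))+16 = 211/12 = 17.58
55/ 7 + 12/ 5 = 359/ 35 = 10.26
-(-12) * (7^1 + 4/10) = 444/5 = 88.80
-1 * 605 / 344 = -605 / 344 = -1.76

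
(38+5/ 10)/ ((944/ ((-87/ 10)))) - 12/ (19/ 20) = -4658481/ 358720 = -12.99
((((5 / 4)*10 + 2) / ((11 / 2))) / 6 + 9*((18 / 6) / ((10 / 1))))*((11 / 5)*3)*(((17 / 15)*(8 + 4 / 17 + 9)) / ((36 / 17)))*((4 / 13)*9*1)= 2580158 / 4875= 529.26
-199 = -199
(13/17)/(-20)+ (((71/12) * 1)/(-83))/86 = -284417/7280760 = -0.04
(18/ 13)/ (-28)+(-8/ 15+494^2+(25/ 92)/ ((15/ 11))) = 30645992719/ 125580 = 244035.62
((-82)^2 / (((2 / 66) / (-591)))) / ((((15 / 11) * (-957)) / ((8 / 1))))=116567264 / 145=803912.17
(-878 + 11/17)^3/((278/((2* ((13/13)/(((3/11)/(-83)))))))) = 1478623933.39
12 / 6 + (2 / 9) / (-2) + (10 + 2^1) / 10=139 / 45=3.09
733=733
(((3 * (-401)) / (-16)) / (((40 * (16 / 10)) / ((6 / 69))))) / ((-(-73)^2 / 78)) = -46917 / 31377152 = -0.00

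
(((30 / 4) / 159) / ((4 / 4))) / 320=1 / 6784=0.00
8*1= 8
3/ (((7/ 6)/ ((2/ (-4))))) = -9/ 7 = -1.29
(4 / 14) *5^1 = 10 / 7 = 1.43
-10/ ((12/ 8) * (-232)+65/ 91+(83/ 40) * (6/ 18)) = 8400/ 291139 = 0.03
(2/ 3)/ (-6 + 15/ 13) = -26/ 189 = -0.14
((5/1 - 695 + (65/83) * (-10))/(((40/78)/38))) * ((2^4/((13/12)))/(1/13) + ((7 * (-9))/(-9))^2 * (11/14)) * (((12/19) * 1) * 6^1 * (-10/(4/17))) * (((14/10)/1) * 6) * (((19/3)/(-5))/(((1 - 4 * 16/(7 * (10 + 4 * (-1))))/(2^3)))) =1423988330978304/4565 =311936107552.75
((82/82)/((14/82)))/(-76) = -0.08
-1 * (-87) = 87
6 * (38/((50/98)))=446.88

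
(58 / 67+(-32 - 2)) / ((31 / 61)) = -135420 / 2077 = -65.20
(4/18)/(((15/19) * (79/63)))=266/1185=0.22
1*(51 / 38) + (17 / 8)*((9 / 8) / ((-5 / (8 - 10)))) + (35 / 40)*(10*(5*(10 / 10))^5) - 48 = 82986067 / 3040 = 27298.05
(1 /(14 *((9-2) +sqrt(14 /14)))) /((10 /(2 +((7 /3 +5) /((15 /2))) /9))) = 61 /32400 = 0.00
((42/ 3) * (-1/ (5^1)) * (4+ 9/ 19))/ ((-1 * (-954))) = -0.01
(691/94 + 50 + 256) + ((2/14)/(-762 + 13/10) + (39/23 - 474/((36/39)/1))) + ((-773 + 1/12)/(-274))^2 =-118546048905033583/622301385577536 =-190.50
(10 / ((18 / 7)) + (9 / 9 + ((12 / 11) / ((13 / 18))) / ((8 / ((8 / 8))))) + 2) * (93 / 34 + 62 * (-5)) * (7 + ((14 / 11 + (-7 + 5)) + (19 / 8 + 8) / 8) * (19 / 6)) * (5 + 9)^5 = -59476258538729207 / 5776056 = -10297036340.84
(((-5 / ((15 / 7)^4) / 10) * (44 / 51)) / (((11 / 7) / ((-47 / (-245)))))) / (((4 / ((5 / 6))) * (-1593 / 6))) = 16121 / 8225853750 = 0.00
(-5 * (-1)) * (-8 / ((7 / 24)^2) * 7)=-3291.43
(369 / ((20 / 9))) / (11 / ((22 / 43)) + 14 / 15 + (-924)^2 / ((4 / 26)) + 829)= 9963 / 333023726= 0.00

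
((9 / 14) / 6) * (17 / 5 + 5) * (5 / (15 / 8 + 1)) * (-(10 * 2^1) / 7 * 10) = -7200 / 161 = -44.72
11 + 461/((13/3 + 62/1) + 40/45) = 10804/605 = 17.86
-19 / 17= -1.12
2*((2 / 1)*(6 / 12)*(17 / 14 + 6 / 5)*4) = 19.31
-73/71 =-1.03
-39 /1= -39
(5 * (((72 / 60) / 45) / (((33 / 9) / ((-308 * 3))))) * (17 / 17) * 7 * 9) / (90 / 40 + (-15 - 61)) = 42336 / 1475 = 28.70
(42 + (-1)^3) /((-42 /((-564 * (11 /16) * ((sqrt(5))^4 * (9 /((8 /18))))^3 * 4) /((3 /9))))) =528044759859375 /896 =589335669485.91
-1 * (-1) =1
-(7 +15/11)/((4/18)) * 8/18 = -184/11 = -16.73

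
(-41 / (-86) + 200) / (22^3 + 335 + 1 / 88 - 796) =252868 / 12849217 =0.02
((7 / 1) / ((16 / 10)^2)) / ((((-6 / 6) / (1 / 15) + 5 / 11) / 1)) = -385 / 2048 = -0.19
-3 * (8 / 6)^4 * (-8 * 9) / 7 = 2048 / 21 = 97.52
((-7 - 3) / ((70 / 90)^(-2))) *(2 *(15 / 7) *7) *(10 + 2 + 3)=-24500 / 9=-2722.22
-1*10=-10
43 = 43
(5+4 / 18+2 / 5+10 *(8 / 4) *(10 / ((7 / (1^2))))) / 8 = 4.27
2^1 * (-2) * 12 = -48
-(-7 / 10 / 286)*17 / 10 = 119 / 28600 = 0.00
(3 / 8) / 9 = 1 / 24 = 0.04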